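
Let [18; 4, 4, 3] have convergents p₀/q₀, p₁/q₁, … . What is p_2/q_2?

310/17

Using pₖ = aₖpₖ₋₁ + pₖ₋₂, qₖ = aₖqₖ₋₁ + qₖ₋₂ (with p₋₁=1, p₋₂=0, q₋₁=0, q₋₂=1):
  k=0: a=18, p=18, q=1
  k=1: a=4, p=73, q=4
  k=2: a=4, p=310, q=17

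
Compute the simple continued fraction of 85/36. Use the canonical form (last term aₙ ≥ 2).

85 = 2*36 + 13
36 = 2*13 + 10
13 = 1*10 + 3
10 = 3*3 + 1
3 = 3*1 + 0  (stop)
So 85/36 = [2; 2, 1, 3, 3].

[2; 2, 1, 3, 3]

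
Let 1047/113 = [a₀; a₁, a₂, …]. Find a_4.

3

1047 = 9·113 + 30   →  a_0 = 9
113 = 3·30 + 23   →  a_1 = 3
30 = 1·23 + 7   →  a_2 = 1
23 = 3·7 + 2   →  a_3 = 3
7 = 3·2 + 1   →  a_4 = 3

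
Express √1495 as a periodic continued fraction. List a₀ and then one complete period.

a₀ = ⌊√1495⌋ = 38.
With m₀=0, d₀=1 and mₖ₊₁ = dₖaₖ − mₖ, dₖ₊₁ = (n − mₖ₊₁²)/dₖ, aₖ₊₁ = ⌊(a₀+mₖ₊₁)/dₖ₊₁⌋:
  k=1: m=38, d=51, a=1
  k=2: m=13, d=26, a=1
  k=3: m=13, d=51, a=1
  k=4: m=38, d=1, a=76
d=1 and a=2a₀=76 at k=4, so the next step gives (m, d) = (38, 51) again — its k=1 value — and the period has length 4.

[38; 1, 1, 1, 76]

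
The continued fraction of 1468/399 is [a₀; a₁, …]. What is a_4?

1468 = 3·399 + 271   →  a_0 = 3
399 = 1·271 + 128   →  a_1 = 1
271 = 2·128 + 15   →  a_2 = 2
128 = 8·15 + 8   →  a_3 = 8
15 = 1·8 + 7   →  a_4 = 1

1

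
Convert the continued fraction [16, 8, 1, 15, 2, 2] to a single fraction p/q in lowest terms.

Using pₖ = aₖpₖ₋₁ + pₖ₋₂ and qₖ = aₖqₖ₋₁ + qₖ₋₂:
  k=0: a=16, p=16, q=1
  k=1: a=8, p=129, q=8
  k=2: a=1, p=145, q=9
  k=3: a=15, p=2304, q=143
  k=4: a=2, p=4753, q=295
  k=5: a=2, p=11810, q=733

11810/733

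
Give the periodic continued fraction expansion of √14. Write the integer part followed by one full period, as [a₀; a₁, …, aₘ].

a₀ = ⌊√14⌋ = 3.
With m₀=0, d₀=1 and mₖ₊₁ = dₖaₖ − mₖ, dₖ₊₁ = (n − mₖ₊₁²)/dₖ, aₖ₊₁ = ⌊(a₀+mₖ₊₁)/dₖ₊₁⌋:
  k=1: m=3, d=5, a=1
  k=2: m=2, d=2, a=2
  k=3: m=2, d=5, a=1
  k=4: m=3, d=1, a=6
d=1 and a=2a₀=6 at k=4, so the next step gives (m, d) = (3, 5) again — its k=1 value — and the period has length 4.

[3; 1, 2, 1, 6]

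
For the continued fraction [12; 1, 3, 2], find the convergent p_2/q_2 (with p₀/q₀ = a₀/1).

51/4

Using pₖ = aₖpₖ₋₁ + pₖ₋₂, qₖ = aₖqₖ₋₁ + qₖ₋₂ (with p₋₁=1, p₋₂=0, q₋₁=0, q₋₂=1):
  k=0: a=12, p=12, q=1
  k=1: a=1, p=13, q=1
  k=2: a=3, p=51, q=4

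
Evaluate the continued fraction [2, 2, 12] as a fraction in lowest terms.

Fold from the inside: start with 12/1.
  2 + 1/12 = 25/12
  2 + 12/25 = 62/25

62/25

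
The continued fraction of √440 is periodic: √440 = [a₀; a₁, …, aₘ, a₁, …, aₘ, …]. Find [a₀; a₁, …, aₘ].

a₀ = ⌊√440⌋ = 20.

[20; 1, 40]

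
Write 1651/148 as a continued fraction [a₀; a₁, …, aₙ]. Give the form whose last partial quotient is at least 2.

[11; 6, 2, 3, 3]

1651 = 11*148 + 23
148 = 6*23 + 10
23 = 2*10 + 3
10 = 3*3 + 1
3 = 3*1 + 0  (stop)
So 1651/148 = [11; 6, 2, 3, 3].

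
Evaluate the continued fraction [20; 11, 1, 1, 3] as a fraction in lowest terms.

Fold from the inside: start with 3/1.
  1 + 1/3 = 4/3
  1 + 3/4 = 7/4
  11 + 4/7 = 81/7
  20 + 7/81 = 1627/81

1627/81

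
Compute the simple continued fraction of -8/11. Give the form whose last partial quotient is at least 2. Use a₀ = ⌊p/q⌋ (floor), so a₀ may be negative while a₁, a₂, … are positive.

-8 = -1*11 + 3
11 = 3*3 + 2
3 = 1*2 + 1
2 = 2*1 + 0  (stop)
So -8/11 = [-1; 3, 1, 2].

[-1; 3, 1, 2]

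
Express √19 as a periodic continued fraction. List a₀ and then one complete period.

a₀ = ⌊√19⌋ = 4.
With m₀=0, d₀=1 and mₖ₊₁ = dₖaₖ − mₖ, dₖ₊₁ = (n − mₖ₊₁²)/dₖ, aₖ₊₁ = ⌊(a₀+mₖ₊₁)/dₖ₊₁⌋:
  k=1: m=4, d=3, a=2
  k=2: m=2, d=5, a=1
  k=3: m=3, d=2, a=3
  k=4: m=3, d=5, a=1
  k=5: m=2, d=3, a=2
  k=6: m=4, d=1, a=8
d=1 and a=2a₀=8 at k=6, so the next step gives (m, d) = (4, 3) again — its k=1 value — and the period has length 6.

[4; 2, 1, 3, 1, 2, 8]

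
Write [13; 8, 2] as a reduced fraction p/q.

223/17

Fold from the inside: start with 2/1.
  8 + 1/2 = 17/2
  13 + 2/17 = 223/17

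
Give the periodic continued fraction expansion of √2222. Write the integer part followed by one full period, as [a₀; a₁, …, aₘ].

a₀ = ⌊√2222⌋ = 47.
With m₀=0, d₀=1 and mₖ₊₁ = dₖaₖ − mₖ, dₖ₊₁ = (n − mₖ₊₁²)/dₖ, aₖ₊₁ = ⌊(a₀+mₖ₊₁)/dₖ₊₁⌋:
  k=1: m=47, d=13, a=7
  k=2: m=44, d=22, a=4
  k=3: m=44, d=13, a=7
  k=4: m=47, d=1, a=94
d=1 and a=2a₀=94 at k=4, so the next step gives (m, d) = (47, 13) again — its k=1 value — and the period has length 4.

[47; 7, 4, 7, 94]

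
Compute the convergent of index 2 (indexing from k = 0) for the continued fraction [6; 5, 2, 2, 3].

68/11

Using pₖ = aₖpₖ₋₁ + pₖ₋₂, qₖ = aₖqₖ₋₁ + qₖ₋₂ (with p₋₁=1, p₋₂=0, q₋₁=0, q₋₂=1):
  k=0: a=6, p=6, q=1
  k=1: a=5, p=31, q=5
  k=2: a=2, p=68, q=11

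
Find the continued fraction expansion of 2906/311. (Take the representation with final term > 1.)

[9; 2, 1, 9, 1, 2, 3]

2906 = 9*311 + 107
311 = 2*107 + 97
107 = 1*97 + 10
97 = 9*10 + 7
10 = 1*7 + 3
7 = 2*3 + 1
3 = 3*1 + 0  (stop)
So 2906/311 = [9; 2, 1, 9, 1, 2, 3].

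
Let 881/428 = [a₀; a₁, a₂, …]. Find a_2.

881 = 2·428 + 25   →  a_0 = 2
428 = 17·25 + 3   →  a_1 = 17
25 = 8·3 + 1   →  a_2 = 8

8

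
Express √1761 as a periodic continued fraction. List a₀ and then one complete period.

a₀ = ⌊√1761⌋ = 41.
With m₀=0, d₀=1 and mₖ₊₁ = dₖaₖ − mₖ, dₖ₊₁ = (n − mₖ₊₁²)/dₖ, aₖ₊₁ = ⌊(a₀+mₖ₊₁)/dₖ₊₁⌋:
  k=1: m=41, d=80, a=1
  k=2: m=39, d=3, a=26
  k=3: m=39, d=80, a=1
  k=4: m=41, d=1, a=82
d=1 and a=2a₀=82 at k=4, so the next step gives (m, d) = (41, 80) again — its k=1 value — and the period has length 4.

[41; 1, 26, 1, 82]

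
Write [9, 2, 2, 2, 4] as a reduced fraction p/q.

499/53

Fold from the inside: start with 4/1.
  2 + 1/4 = 9/4
  2 + 4/9 = 22/9
  2 + 9/22 = 53/22
  9 + 22/53 = 499/53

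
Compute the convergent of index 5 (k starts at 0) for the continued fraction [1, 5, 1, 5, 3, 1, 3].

Using pₖ = aₖpₖ₋₁ + pₖ₋₂, qₖ = aₖqₖ₋₁ + qₖ₋₂ (with p₋₁=1, p₋₂=0, q₋₁=0, q₋₂=1):
  k=0: a=1, p=1, q=1
  k=1: a=5, p=6, q=5
  k=2: a=1, p=7, q=6
  k=3: a=5, p=41, q=35
  k=4: a=3, p=130, q=111
  k=5: a=1, p=171, q=146

171/146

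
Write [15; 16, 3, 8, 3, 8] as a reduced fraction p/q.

159529/10592

Fold from the inside: start with 8/1.
  3 + 1/8 = 25/8
  8 + 8/25 = 208/25
  3 + 25/208 = 649/208
  16 + 208/649 = 10592/649
  15 + 649/10592 = 159529/10592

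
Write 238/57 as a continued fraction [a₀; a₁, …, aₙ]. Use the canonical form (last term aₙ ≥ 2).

238 = 4·57 + 10
57 = 5·10 + 7
10 = 1·7 + 3
7 = 2·3 + 1
3 = 3·1 + 0  (stop)
So 238/57 = [4; 5, 1, 2, 3].

[4; 5, 1, 2, 3]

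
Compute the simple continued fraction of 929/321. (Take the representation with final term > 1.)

[2; 1, 8, 2, 3, 1, 3]

929 = 2*321 + 287
321 = 1*287 + 34
287 = 8*34 + 15
34 = 2*15 + 4
15 = 3*4 + 3
4 = 1*3 + 1
3 = 3*1 + 0  (stop)
So 929/321 = [2; 1, 8, 2, 3, 1, 3].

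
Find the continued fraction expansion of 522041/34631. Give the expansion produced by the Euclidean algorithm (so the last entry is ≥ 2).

[15; 13, 2, 3, 1, 16, 17]

522041 = 15·34631 + 2576
34631 = 13·2576 + 1143
2576 = 2·1143 + 290
1143 = 3·290 + 273
290 = 1·273 + 17
273 = 16·17 + 1
17 = 17·1 + 0  (stop)
So 522041/34631 = [15; 13, 2, 3, 1, 16, 17].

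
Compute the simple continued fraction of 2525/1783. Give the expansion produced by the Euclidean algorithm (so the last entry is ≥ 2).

2525 = 1×1783 + 742
1783 = 2×742 + 299
742 = 2×299 + 144
299 = 2×144 + 11
144 = 13×11 + 1
11 = 11×1 + 0  (stop)
So 2525/1783 = [1; 2, 2, 2, 13, 11].

[1; 2, 2, 2, 13, 11]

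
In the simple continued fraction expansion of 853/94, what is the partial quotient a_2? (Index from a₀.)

853 = 9·94 + 7   →  a_0 = 9
94 = 13·7 + 3   →  a_1 = 13
7 = 2·3 + 1   →  a_2 = 2

2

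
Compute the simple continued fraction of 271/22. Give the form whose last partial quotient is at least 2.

271 = 12×22 + 7
22 = 3×7 + 1
7 = 7×1 + 0  (stop)
So 271/22 = [12; 3, 7].

[12; 3, 7]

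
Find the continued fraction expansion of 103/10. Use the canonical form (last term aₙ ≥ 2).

103 = 10×10 + 3
10 = 3×3 + 1
3 = 3×1 + 0  (stop)
So 103/10 = [10; 3, 3].

[10; 3, 3]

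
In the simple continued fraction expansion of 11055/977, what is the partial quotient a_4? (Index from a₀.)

4

11055 = 11·977 + 308   →  a_0 = 11
977 = 3·308 + 53   →  a_1 = 3
308 = 5·53 + 43   →  a_2 = 5
53 = 1·43 + 10   →  a_3 = 1
43 = 4·10 + 3   →  a_4 = 4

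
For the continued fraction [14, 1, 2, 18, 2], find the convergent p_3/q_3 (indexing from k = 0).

807/55

Using pₖ = aₖpₖ₋₁ + pₖ₋₂, qₖ = aₖqₖ₋₁ + qₖ₋₂ (with p₋₁=1, p₋₂=0, q₋₁=0, q₋₂=1):
  k=0: a=14, p=14, q=1
  k=1: a=1, p=15, q=1
  k=2: a=2, p=44, q=3
  k=3: a=18, p=807, q=55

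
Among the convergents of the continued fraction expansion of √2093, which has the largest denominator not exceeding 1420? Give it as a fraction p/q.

√2093 = [45; 1, 2, 1, 90, …] (period length 4).
Convergents:
  p_0/q_0 = 45/1
  p_1/q_1 = 46/1
  p_2/q_2 = 137/3
  p_3/q_3 = 183/4
  p_4/q_4 = 16607/363
  p_5/q_5 = 16790/367
  p_6/q_6 = 50187/1097
  p_7/q_7 = 66977/1464
q_6 = 1097 ≤ 1420 < 1464 = q_7, so the answer is 50187/1097.

50187/1097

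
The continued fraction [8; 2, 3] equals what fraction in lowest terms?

59/7

Using pₖ = aₖpₖ₋₁ + pₖ₋₂ and qₖ = aₖqₖ₋₁ + qₖ₋₂:
  k=0: a=8, p=8, q=1
  k=1: a=2, p=17, q=2
  k=2: a=3, p=59, q=7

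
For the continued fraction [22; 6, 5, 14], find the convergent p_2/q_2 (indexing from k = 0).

687/31

Using pₖ = aₖpₖ₋₁ + pₖ₋₂, qₖ = aₖqₖ₋₁ + qₖ₋₂ (with p₋₁=1, p₋₂=0, q₋₁=0, q₋₂=1):
  k=0: a=22, p=22, q=1
  k=1: a=6, p=133, q=6
  k=2: a=5, p=687, q=31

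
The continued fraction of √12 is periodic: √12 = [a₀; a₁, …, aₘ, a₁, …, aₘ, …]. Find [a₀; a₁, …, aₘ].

[3; 2, 6]

a₀ = ⌊√12⌋ = 3.
With m₀=0, d₀=1 and mₖ₊₁ = dₖaₖ − mₖ, dₖ₊₁ = (n − mₖ₊₁²)/dₖ, aₖ₊₁ = ⌊(a₀+mₖ₊₁)/dₖ₊₁⌋:
  k=1: m=3, d=3, a=2
  k=2: m=3, d=1, a=6
d=1 and a=2a₀=6 at k=2, so the next step gives (m, d) = (3, 3) again — its k=1 value — and the period has length 2.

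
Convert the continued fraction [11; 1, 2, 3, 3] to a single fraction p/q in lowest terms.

Using pₖ = aₖpₖ₋₁ + pₖ₋₂ and qₖ = aₖqₖ₋₁ + qₖ₋₂:
  k=0: a=11, p=11, q=1
  k=1: a=1, p=12, q=1
  k=2: a=2, p=35, q=3
  k=3: a=3, p=117, q=10
  k=4: a=3, p=386, q=33

386/33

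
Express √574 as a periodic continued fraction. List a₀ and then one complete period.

[23; 1, 22, 1, 46]

a₀ = ⌊√574⌋ = 23.
With m₀=0, d₀=1 and mₖ₊₁ = dₖaₖ − mₖ, dₖ₊₁ = (n − mₖ₊₁²)/dₖ, aₖ₊₁ = ⌊(a₀+mₖ₊₁)/dₖ₊₁⌋:
  k=1: m=23, d=45, a=1
  k=2: m=22, d=2, a=22
  k=3: m=22, d=45, a=1
  k=4: m=23, d=1, a=46
d=1 and a=2a₀=46 at k=4, so the next step gives (m, d) = (23, 45) again — its k=1 value — and the period has length 4.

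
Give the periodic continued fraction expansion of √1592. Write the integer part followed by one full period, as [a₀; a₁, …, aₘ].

[39; 1, 8, 1, 78]

a₀ = ⌊√1592⌋ = 39.
With m₀=0, d₀=1 and mₖ₊₁ = dₖaₖ − mₖ, dₖ₊₁ = (n − mₖ₊₁²)/dₖ, aₖ₊₁ = ⌊(a₀+mₖ₊₁)/dₖ₊₁⌋:
  k=1: m=39, d=71, a=1
  k=2: m=32, d=8, a=8
  k=3: m=32, d=71, a=1
  k=4: m=39, d=1, a=78
d=1 and a=2a₀=78 at k=4, so the next step gives (m, d) = (39, 71) again — its k=1 value — and the period has length 4.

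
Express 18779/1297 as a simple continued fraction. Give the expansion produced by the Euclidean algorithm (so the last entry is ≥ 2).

18779 = 14·1297 + 621
1297 = 2·621 + 55
621 = 11·55 + 16
55 = 3·16 + 7
16 = 2·7 + 2
7 = 3·2 + 1
2 = 2·1 + 0  (stop)
So 18779/1297 = [14; 2, 11, 3, 2, 3, 2].

[14; 2, 11, 3, 2, 3, 2]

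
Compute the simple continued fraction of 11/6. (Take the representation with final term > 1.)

11 = 1·6 + 5
6 = 1·5 + 1
5 = 5·1 + 0  (stop)
So 11/6 = [1; 1, 5].

[1; 1, 5]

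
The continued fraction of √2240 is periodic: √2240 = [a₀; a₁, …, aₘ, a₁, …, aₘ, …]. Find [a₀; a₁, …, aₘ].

a₀ = ⌊√2240⌋ = 47.
With m₀=0, d₀=1 and mₖ₊₁ = dₖaₖ − mₖ, dₖ₊₁ = (n − mₖ₊₁²)/dₖ, aₖ₊₁ = ⌊(a₀+mₖ₊₁)/dₖ₊₁⌋:
  k=1: m=47, d=31, a=3
  k=2: m=46, d=4, a=23
  k=3: m=46, d=31, a=3
  k=4: m=47, d=1, a=94
d=1 and a=2a₀=94 at k=4, so the next step gives (m, d) = (47, 31) again — its k=1 value — and the period has length 4.

[47; 3, 23, 3, 94]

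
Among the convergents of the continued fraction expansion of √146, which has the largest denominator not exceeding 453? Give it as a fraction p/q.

√146 = [12; 12, 24, …] (period length 2).
Convergents:
  p_0/q_0 = 12/1
  p_1/q_1 = 145/12
  p_2/q_2 = 3492/289
  p_3/q_3 = 42049/3480
q_2 = 289 ≤ 453 < 3480 = q_3, so the answer is 3492/289.

3492/289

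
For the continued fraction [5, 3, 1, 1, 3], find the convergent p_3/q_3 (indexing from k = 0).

37/7

Using pₖ = aₖpₖ₋₁ + pₖ₋₂, qₖ = aₖqₖ₋₁ + qₖ₋₂ (with p₋₁=1, p₋₂=0, q₋₁=0, q₋₂=1):
  k=0: a=5, p=5, q=1
  k=1: a=3, p=16, q=3
  k=2: a=1, p=21, q=4
  k=3: a=1, p=37, q=7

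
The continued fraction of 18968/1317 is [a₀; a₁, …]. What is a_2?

18968 = 14·1317 + 530   →  a_0 = 14
1317 = 2·530 + 257   →  a_1 = 2
530 = 2·257 + 16   →  a_2 = 2

2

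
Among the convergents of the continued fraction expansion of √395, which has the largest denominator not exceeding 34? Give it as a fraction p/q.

159/8

√395 = [19; 1, 6, 1, 38, …] (period length 4).
Convergents:
  p_0/q_0 = 19/1
  p_1/q_1 = 20/1
  p_2/q_2 = 139/7
  p_3/q_3 = 159/8
  p_4/q_4 = 6181/311
q_3 = 8 ≤ 34 < 311 = q_4, so the answer is 159/8.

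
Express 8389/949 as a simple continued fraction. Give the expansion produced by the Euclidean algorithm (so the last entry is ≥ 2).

8389 = 8·949 + 797
949 = 1·797 + 152
797 = 5·152 + 37
152 = 4·37 + 4
37 = 9·4 + 1
4 = 4·1 + 0  (stop)
So 8389/949 = [8; 1, 5, 4, 9, 4].

[8; 1, 5, 4, 9, 4]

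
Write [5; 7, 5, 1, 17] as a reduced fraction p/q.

Using pₖ = aₖpₖ₋₁ + pₖ₋₂ and qₖ = aₖqₖ₋₁ + qₖ₋₂:
  k=0: a=5, p=5, q=1
  k=1: a=7, p=36, q=7
  k=2: a=5, p=185, q=36
  k=3: a=1, p=221, q=43
  k=4: a=17, p=3942, q=767

3942/767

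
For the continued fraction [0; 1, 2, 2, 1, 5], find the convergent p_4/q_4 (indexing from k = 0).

7/10

Using pₖ = aₖpₖ₋₁ + pₖ₋₂, qₖ = aₖqₖ₋₁ + qₖ₋₂ (with p₋₁=1, p₋₂=0, q₋₁=0, q₋₂=1):
  k=0: a=0, p=0, q=1
  k=1: a=1, p=1, q=1
  k=2: a=2, p=2, q=3
  k=3: a=2, p=5, q=7
  k=4: a=1, p=7, q=10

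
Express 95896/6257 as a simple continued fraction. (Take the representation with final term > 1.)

[15; 3, 15, 4, 3, 10]

95896 = 15*6257 + 2041
6257 = 3*2041 + 134
2041 = 15*134 + 31
134 = 4*31 + 10
31 = 3*10 + 1
10 = 10*1 + 0  (stop)
So 95896/6257 = [15; 3, 15, 4, 3, 10].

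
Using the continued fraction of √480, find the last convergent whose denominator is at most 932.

√480 = [21; 1, 9, 1, 42, …] (period length 4).
Convergents:
  p_0/q_0 = 21/1
  p_1/q_1 = 22/1
  p_2/q_2 = 219/10
  p_3/q_3 = 241/11
  p_4/q_4 = 10341/472
  p_5/q_5 = 10582/483
  p_6/q_6 = 105579/4819
q_5 = 483 ≤ 932 < 4819 = q_6, so the answer is 10582/483.

10582/483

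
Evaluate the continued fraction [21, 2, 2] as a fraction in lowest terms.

107/5

Fold from the inside: start with 2/1.
  2 + 1/2 = 5/2
  21 + 2/5 = 107/5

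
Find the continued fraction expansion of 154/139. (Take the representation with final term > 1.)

[1; 9, 3, 1, 3]

154 = 1×139 + 15
139 = 9×15 + 4
15 = 3×4 + 3
4 = 1×3 + 1
3 = 3×1 + 0  (stop)
So 154/139 = [1; 9, 3, 1, 3].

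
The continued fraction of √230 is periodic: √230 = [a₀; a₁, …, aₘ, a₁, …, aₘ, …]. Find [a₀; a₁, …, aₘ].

a₀ = ⌊√230⌋ = 15.
With m₀=0, d₀=1 and mₖ₊₁ = dₖaₖ − mₖ, dₖ₊₁ = (n − mₖ₊₁²)/dₖ, aₖ₊₁ = ⌊(a₀+mₖ₊₁)/dₖ₊₁⌋:
  k=1: m=15, d=5, a=6
  k=2: m=15, d=1, a=30
d=1 and a=2a₀=30 at k=2, so the next step gives (m, d) = (15, 5) again — its k=1 value — and the period has length 2.

[15; 6, 30]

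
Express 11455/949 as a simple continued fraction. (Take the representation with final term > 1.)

[12; 14, 6, 11]

11455 = 12*949 + 67
949 = 14*67 + 11
67 = 6*11 + 1
11 = 11*1 + 0  (stop)
So 11455/949 = [12; 14, 6, 11].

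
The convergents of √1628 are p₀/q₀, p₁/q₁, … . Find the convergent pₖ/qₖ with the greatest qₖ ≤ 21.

807/20

√1628 = [40; 2, 1, 6, 1, 2, 80, …] (period length 6).
Convergents:
  p_0/q_0 = 40/1
  p_1/q_1 = 81/2
  p_2/q_2 = 121/3
  p_3/q_3 = 807/20
  p_4/q_4 = 928/23
q_3 = 20 ≤ 21 < 23 = q_4, so the answer is 807/20.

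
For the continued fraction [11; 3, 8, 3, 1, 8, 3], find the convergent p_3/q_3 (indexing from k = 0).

883/78

Using pₖ = aₖpₖ₋₁ + pₖ₋₂, qₖ = aₖqₖ₋₁ + qₖ₋₂ (with p₋₁=1, p₋₂=0, q₋₁=0, q₋₂=1):
  k=0: a=11, p=11, q=1
  k=1: a=3, p=34, q=3
  k=2: a=8, p=283, q=25
  k=3: a=3, p=883, q=78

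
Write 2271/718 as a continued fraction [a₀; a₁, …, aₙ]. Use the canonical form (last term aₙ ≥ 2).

[3; 6, 7, 3, 5]

2271 = 3×718 + 117
718 = 6×117 + 16
117 = 7×16 + 5
16 = 3×5 + 1
5 = 5×1 + 0  (stop)
So 2271/718 = [3; 6, 7, 3, 5].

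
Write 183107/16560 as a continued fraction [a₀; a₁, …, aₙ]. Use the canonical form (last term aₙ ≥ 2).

[11; 17, 2, 18, 2, 3, 1, 2]

183107 = 11*16560 + 947
16560 = 17*947 + 461
947 = 2*461 + 25
461 = 18*25 + 11
25 = 2*11 + 3
11 = 3*3 + 2
3 = 1*2 + 1
2 = 2*1 + 0  (stop)
So 183107/16560 = [11; 17, 2, 18, 2, 3, 1, 2].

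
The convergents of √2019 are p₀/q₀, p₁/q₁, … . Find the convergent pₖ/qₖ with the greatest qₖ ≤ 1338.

√2019 = [44; 1, 13, 1, 88, …] (period length 4).
Convergents:
  p_0/q_0 = 44/1
  p_1/q_1 = 45/1
  p_2/q_2 = 629/14
  p_3/q_3 = 674/15
  p_4/q_4 = 59941/1334
  p_5/q_5 = 60615/1349
q_4 = 1334 ≤ 1338 < 1349 = q_5, so the answer is 59941/1334.

59941/1334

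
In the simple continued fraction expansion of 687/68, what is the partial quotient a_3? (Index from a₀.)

2

687 = 10·68 + 7   →  a_0 = 10
68 = 9·7 + 5   →  a_1 = 9
7 = 1·5 + 2   →  a_2 = 1
5 = 2·2 + 1   →  a_3 = 2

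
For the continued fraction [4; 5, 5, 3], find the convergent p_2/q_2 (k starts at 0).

Using pₖ = aₖpₖ₋₁ + pₖ₋₂, qₖ = aₖqₖ₋₁ + qₖ₋₂ (with p₋₁=1, p₋₂=0, q₋₁=0, q₋₂=1):
  k=0: a=4, p=4, q=1
  k=1: a=5, p=21, q=5
  k=2: a=5, p=109, q=26

109/26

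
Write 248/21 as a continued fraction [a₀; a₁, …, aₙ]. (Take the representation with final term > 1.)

[11; 1, 4, 4]

248 = 11·21 + 17
21 = 1·17 + 4
17 = 4·4 + 1
4 = 4·1 + 0  (stop)
So 248/21 = [11; 1, 4, 4].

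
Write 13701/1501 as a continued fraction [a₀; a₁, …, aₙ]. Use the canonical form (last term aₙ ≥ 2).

[9; 7, 1, 4, 2, 17]

13701 = 9*1501 + 192
1501 = 7*192 + 157
192 = 1*157 + 35
157 = 4*35 + 17
35 = 2*17 + 1
17 = 17*1 + 0  (stop)
So 13701/1501 = [9; 7, 1, 4, 2, 17].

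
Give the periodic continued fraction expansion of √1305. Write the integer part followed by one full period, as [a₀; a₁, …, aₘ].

[36; 8, 72]

a₀ = ⌊√1305⌋ = 36.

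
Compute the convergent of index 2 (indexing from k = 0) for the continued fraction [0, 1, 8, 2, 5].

8/9

Using pₖ = aₖpₖ₋₁ + pₖ₋₂, qₖ = aₖqₖ₋₁ + qₖ₋₂ (with p₋₁=1, p₋₂=0, q₋₁=0, q₋₂=1):
  k=0: a=0, p=0, q=1
  k=1: a=1, p=1, q=1
  k=2: a=8, p=8, q=9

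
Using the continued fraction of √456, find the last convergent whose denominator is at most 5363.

√456 = [21; 2, 1, 4, 1, 2, 42, …] (period length 6).
Convergents:
  p_0/q_0 = 21/1
  p_1/q_1 = 43/2
  p_2/q_2 = 64/3
  p_3/q_3 = 299/14
  p_4/q_4 = 363/17
  p_5/q_5 = 1025/48
  p_6/q_6 = 43413/2033
  p_7/q_7 = 87851/4114
  p_8/q_8 = 131264/6147
q_7 = 4114 ≤ 5363 < 6147 = q_8, so the answer is 87851/4114.

87851/4114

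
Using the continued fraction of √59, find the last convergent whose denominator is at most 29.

169/22

√59 = [7; 1, 2, 7, 2, 1, 14, …] (period length 6).
Convergents:
  p_0/q_0 = 7/1
  p_1/q_1 = 8/1
  p_2/q_2 = 23/3
  p_3/q_3 = 169/22
  p_4/q_4 = 361/47
q_3 = 22 ≤ 29 < 47 = q_4, so the answer is 169/22.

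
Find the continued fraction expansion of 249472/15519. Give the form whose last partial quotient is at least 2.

249472 = 16·15519 + 1168
15519 = 13·1168 + 335
1168 = 3·335 + 163
335 = 2·163 + 9
163 = 18·9 + 1
9 = 9·1 + 0  (stop)
So 249472/15519 = [16; 13, 3, 2, 18, 9].

[16; 13, 3, 2, 18, 9]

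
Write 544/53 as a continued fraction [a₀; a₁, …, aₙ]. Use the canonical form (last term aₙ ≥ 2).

[10; 3, 1, 3, 1, 2]

544 = 10×53 + 14
53 = 3×14 + 11
14 = 1×11 + 3
11 = 3×3 + 2
3 = 1×2 + 1
2 = 2×1 + 0  (stop)
So 544/53 = [10; 3, 1, 3, 1, 2].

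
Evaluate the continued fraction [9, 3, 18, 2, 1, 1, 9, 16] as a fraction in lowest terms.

405117/43433

Fold from the inside: start with 16/1.
  9 + 1/16 = 145/16
  1 + 16/145 = 161/145
  1 + 145/161 = 306/161
  2 + 161/306 = 773/306
  18 + 306/773 = 14220/773
  3 + 773/14220 = 43433/14220
  9 + 14220/43433 = 405117/43433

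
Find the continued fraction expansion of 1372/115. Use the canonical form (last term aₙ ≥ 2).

[11; 1, 13, 2, 1, 2]

1372 = 11·115 + 107
115 = 1·107 + 8
107 = 13·8 + 3
8 = 2·3 + 2
3 = 1·2 + 1
2 = 2·1 + 0  (stop)
So 1372/115 = [11; 1, 13, 2, 1, 2].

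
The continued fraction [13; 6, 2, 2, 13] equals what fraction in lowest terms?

Using pₖ = aₖpₖ₋₁ + pₖ₋₂ and qₖ = aₖqₖ₋₁ + qₖ₋₂:
  k=0: a=13, p=13, q=1
  k=1: a=6, p=79, q=6
  k=2: a=2, p=171, q=13
  k=3: a=2, p=421, q=32
  k=4: a=13, p=5644, q=429

5644/429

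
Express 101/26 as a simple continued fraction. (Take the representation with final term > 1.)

[3; 1, 7, 1, 2]

101 = 3·26 + 23
26 = 1·23 + 3
23 = 7·3 + 2
3 = 1·2 + 1
2 = 2·1 + 0  (stop)
So 101/26 = [3; 1, 7, 1, 2].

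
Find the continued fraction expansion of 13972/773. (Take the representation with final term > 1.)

13972 = 18×773 + 58
773 = 13×58 + 19
58 = 3×19 + 1
19 = 19×1 + 0  (stop)
So 13972/773 = [18; 13, 3, 19].

[18; 13, 3, 19]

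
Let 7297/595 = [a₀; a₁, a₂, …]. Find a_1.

7297 = 12·595 + 157   →  a_0 = 12
595 = 3·157 + 124   →  a_1 = 3

3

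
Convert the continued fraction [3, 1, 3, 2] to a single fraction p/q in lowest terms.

Using pₖ = aₖpₖ₋₁ + pₖ₋₂ and qₖ = aₖqₖ₋₁ + qₖ₋₂:
  k=0: a=3, p=3, q=1
  k=1: a=1, p=4, q=1
  k=2: a=3, p=15, q=4
  k=3: a=2, p=34, q=9

34/9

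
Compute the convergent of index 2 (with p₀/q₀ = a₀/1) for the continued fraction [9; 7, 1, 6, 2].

73/8

Using pₖ = aₖpₖ₋₁ + pₖ₋₂, qₖ = aₖqₖ₋₁ + qₖ₋₂ (with p₋₁=1, p₋₂=0, q₋₁=0, q₋₂=1):
  k=0: a=9, p=9, q=1
  k=1: a=7, p=64, q=7
  k=2: a=1, p=73, q=8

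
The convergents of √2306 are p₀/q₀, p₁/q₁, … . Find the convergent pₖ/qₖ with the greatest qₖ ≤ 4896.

√2306 = [48; 48, 96, …] (period length 2).
Convergents:
  p_0/q_0 = 48/1
  p_1/q_1 = 2305/48
  p_2/q_2 = 221328/4609
  p_3/q_3 = 10626049/221280
q_2 = 4609 ≤ 4896 < 221280 = q_3, so the answer is 221328/4609.

221328/4609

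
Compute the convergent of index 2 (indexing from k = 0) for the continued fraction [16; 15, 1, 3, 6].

Using pₖ = aₖpₖ₋₁ + pₖ₋₂, qₖ = aₖqₖ₋₁ + qₖ₋₂ (with p₋₁=1, p₋₂=0, q₋₁=0, q₋₂=1):
  k=0: a=16, p=16, q=1
  k=1: a=15, p=241, q=15
  k=2: a=1, p=257, q=16

257/16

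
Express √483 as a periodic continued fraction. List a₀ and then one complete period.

a₀ = ⌊√483⌋ = 21.

[21; 1, 42]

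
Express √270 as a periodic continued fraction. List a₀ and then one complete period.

a₀ = ⌊√270⌋ = 16.

[16; 2, 3, 6, 3, 2, 32]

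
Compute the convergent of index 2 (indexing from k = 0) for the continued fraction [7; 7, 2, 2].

Using pₖ = aₖpₖ₋₁ + pₖ₋₂, qₖ = aₖqₖ₋₁ + qₖ₋₂ (with p₋₁=1, p₋₂=0, q₋₁=0, q₋₂=1):
  k=0: a=7, p=7, q=1
  k=1: a=7, p=50, q=7
  k=2: a=2, p=107, q=15

107/15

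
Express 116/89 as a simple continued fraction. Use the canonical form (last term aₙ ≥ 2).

116 = 1×89 + 27
89 = 3×27 + 8
27 = 3×8 + 3
8 = 2×3 + 2
3 = 1×2 + 1
2 = 2×1 + 0  (stop)
So 116/89 = [1; 3, 3, 2, 1, 2].

[1; 3, 3, 2, 1, 2]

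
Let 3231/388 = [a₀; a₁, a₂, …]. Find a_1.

3231 = 8·388 + 127   →  a_0 = 8
388 = 3·127 + 7   →  a_1 = 3

3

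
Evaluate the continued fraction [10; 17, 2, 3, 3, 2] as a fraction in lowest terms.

Fold from the inside: start with 2/1.
  3 + 1/2 = 7/2
  3 + 2/7 = 23/7
  2 + 7/23 = 53/23
  17 + 23/53 = 924/53
  10 + 53/924 = 9293/924

9293/924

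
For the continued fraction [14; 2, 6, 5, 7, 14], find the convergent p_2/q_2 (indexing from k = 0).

188/13

Using pₖ = aₖpₖ₋₁ + pₖ₋₂, qₖ = aₖqₖ₋₁ + qₖ₋₂ (with p₋₁=1, p₋₂=0, q₋₁=0, q₋₂=1):
  k=0: a=14, p=14, q=1
  k=1: a=2, p=29, q=2
  k=2: a=6, p=188, q=13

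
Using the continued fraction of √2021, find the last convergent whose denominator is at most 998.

43472/967

√2021 = [44; 1, 21, 2, 21, 1, 88, …] (period length 6).
Convergents:
  p_0/q_0 = 44/1
  p_1/q_1 = 45/1
  p_2/q_2 = 989/22
  p_3/q_3 = 2023/45
  p_4/q_4 = 43472/967
  p_5/q_5 = 45495/1012
q_4 = 967 ≤ 998 < 1012 = q_5, so the answer is 43472/967.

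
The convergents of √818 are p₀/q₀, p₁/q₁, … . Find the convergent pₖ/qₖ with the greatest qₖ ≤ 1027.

24568/859

√818 = [28; 1, 1, 1, 1, 56, …] (period length 5).
Convergents:
  p_0/q_0 = 28/1
  p_1/q_1 = 29/1
  p_2/q_2 = 57/2
  p_3/q_3 = 86/3
  p_4/q_4 = 143/5
  p_5/q_5 = 8094/283
  p_6/q_6 = 8237/288
  p_7/q_7 = 16331/571
  p_8/q_8 = 24568/859
  p_9/q_9 = 40899/1430
q_8 = 859 ≤ 1027 < 1430 = q_9, so the answer is 24568/859.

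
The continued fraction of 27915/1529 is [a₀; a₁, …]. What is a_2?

1

27915 = 18·1529 + 393   →  a_0 = 18
1529 = 3·393 + 350   →  a_1 = 3
393 = 1·350 + 43   →  a_2 = 1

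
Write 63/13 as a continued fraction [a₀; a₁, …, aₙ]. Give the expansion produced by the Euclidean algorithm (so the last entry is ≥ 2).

[4; 1, 5, 2]

63 = 4×13 + 11
13 = 1×11 + 2
11 = 5×2 + 1
2 = 2×1 + 0  (stop)
So 63/13 = [4; 1, 5, 2].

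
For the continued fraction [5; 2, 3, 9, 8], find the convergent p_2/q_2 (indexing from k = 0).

38/7

Using pₖ = aₖpₖ₋₁ + pₖ₋₂, qₖ = aₖqₖ₋₁ + qₖ₋₂ (with p₋₁=1, p₋₂=0, q₋₁=0, q₋₂=1):
  k=0: a=5, p=5, q=1
  k=1: a=2, p=11, q=2
  k=2: a=3, p=38, q=7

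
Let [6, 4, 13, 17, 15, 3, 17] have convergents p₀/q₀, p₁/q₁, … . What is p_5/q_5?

260985/41789

Using pₖ = aₖpₖ₋₁ + pₖ₋₂, qₖ = aₖqₖ₋₁ + qₖ₋₂ (with p₋₁=1, p₋₂=0, q₋₁=0, q₋₂=1):
  k=0: a=6, p=6, q=1
  k=1: a=4, p=25, q=4
  k=2: a=13, p=331, q=53
  k=3: a=17, p=5652, q=905
  k=4: a=15, p=85111, q=13628
  k=5: a=3, p=260985, q=41789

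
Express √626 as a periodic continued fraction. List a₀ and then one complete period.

a₀ = ⌊√626⌋ = 25.
With m₀=0, d₀=1 and mₖ₊₁ = dₖaₖ − mₖ, dₖ₊₁ = (n − mₖ₊₁²)/dₖ, aₖ₊₁ = ⌊(a₀+mₖ₊₁)/dₖ₊₁⌋:
  k=1: m=25, d=1, a=50
d=1 and a=2a₀=50 at k=1, so the next step gives (m, d) = (25, 1) again — its k=1 value — and the period has length 1.

[25; 50]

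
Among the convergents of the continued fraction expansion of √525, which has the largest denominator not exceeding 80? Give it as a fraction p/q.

527/23

√525 = [22; 1, 10, 2, 10, 1, 44, …] (period length 6).
Convergents:
  p_0/q_0 = 22/1
  p_1/q_1 = 23/1
  p_2/q_2 = 252/11
  p_3/q_3 = 527/23
  p_4/q_4 = 5522/241
q_3 = 23 ≤ 80 < 241 = q_4, so the answer is 527/23.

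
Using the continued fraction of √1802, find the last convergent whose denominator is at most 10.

√1802 = [42; 2, 4, 2, 84, …] (period length 4).
Convergents:
  p_0/q_0 = 42/1
  p_1/q_1 = 85/2
  p_2/q_2 = 382/9
  p_3/q_3 = 849/20
q_2 = 9 ≤ 10 < 20 = q_3, so the answer is 382/9.

382/9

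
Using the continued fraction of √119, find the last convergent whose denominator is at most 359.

√119 = [10; 1, 9, 1, 20, …] (period length 4).
Convergents:
  p_0/q_0 = 10/1
  p_1/q_1 = 11/1
  p_2/q_2 = 109/10
  p_3/q_3 = 120/11
  p_4/q_4 = 2509/230
  p_5/q_5 = 2629/241
  p_6/q_6 = 26170/2399
q_5 = 241 ≤ 359 < 2399 = q_6, so the answer is 2629/241.

2629/241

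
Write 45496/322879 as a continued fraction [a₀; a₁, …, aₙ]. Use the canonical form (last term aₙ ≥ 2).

[0; 7, 10, 3, 11, 18, 2, 3]

45496 = 0*322879 + 45496
322879 = 7*45496 + 4407
45496 = 10*4407 + 1426
4407 = 3*1426 + 129
1426 = 11*129 + 7
129 = 18*7 + 3
7 = 2*3 + 1
3 = 3*1 + 0  (stop)
So 45496/322879 = [0; 7, 10, 3, 11, 18, 2, 3].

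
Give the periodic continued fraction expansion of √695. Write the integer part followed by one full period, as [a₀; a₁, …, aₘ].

[26; 2, 1, 3, 10, 3, 1, 2, 52]

a₀ = ⌊√695⌋ = 26.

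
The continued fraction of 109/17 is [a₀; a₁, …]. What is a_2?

109 = 6·17 + 7   →  a_0 = 6
17 = 2·7 + 3   →  a_1 = 2
7 = 2·3 + 1   →  a_2 = 2

2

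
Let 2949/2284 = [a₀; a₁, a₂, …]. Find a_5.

2949 = 1·2284 + 665   →  a_0 = 1
2284 = 3·665 + 289   →  a_1 = 3
665 = 2·289 + 87   →  a_2 = 2
289 = 3·87 + 28   →  a_3 = 3
87 = 3·28 + 3   →  a_4 = 3
28 = 9·3 + 1   →  a_5 = 9

9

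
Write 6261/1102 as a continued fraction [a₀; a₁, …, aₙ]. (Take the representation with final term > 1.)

[5; 1, 2, 7, 6, 8]

6261 = 5·1102 + 751
1102 = 1·751 + 351
751 = 2·351 + 49
351 = 7·49 + 8
49 = 6·8 + 1
8 = 8·1 + 0  (stop)
So 6261/1102 = [5; 1, 2, 7, 6, 8].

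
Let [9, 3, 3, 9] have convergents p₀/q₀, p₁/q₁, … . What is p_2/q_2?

93/10

Using pₖ = aₖpₖ₋₁ + pₖ₋₂, qₖ = aₖqₖ₋₁ + qₖ₋₂ (with p₋₁=1, p₋₂=0, q₋₁=0, q₋₂=1):
  k=0: a=9, p=9, q=1
  k=1: a=3, p=28, q=3
  k=2: a=3, p=93, q=10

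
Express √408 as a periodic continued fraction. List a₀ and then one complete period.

[20; 5, 40]

a₀ = ⌊√408⌋ = 20.
With m₀=0, d₀=1 and mₖ₊₁ = dₖaₖ − mₖ, dₖ₊₁ = (n − mₖ₊₁²)/dₖ, aₖ₊₁ = ⌊(a₀+mₖ₊₁)/dₖ₊₁⌋:
  k=1: m=20, d=8, a=5
  k=2: m=20, d=1, a=40
d=1 and a=2a₀=40 at k=2, so the next step gives (m, d) = (20, 8) again — its k=1 value — and the period has length 2.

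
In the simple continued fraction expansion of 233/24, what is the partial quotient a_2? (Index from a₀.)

233 = 9·24 + 17   →  a_0 = 9
24 = 1·17 + 7   →  a_1 = 1
17 = 2·7 + 3   →  a_2 = 2

2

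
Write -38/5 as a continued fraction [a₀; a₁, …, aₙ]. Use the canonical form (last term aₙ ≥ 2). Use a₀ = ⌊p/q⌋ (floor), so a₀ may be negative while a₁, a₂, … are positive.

-38 = -8*5 + 2
5 = 2*2 + 1
2 = 2*1 + 0  (stop)
So -38/5 = [-8; 2, 2].

[-8; 2, 2]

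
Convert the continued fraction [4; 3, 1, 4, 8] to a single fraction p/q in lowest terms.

665/156

Fold from the inside: start with 8/1.
  4 + 1/8 = 33/8
  1 + 8/33 = 41/33
  3 + 33/41 = 156/41
  4 + 41/156 = 665/156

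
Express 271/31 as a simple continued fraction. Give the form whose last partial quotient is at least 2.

[8; 1, 2, 1, 7]

271 = 8·31 + 23
31 = 1·23 + 8
23 = 2·8 + 7
8 = 1·7 + 1
7 = 7·1 + 0  (stop)
So 271/31 = [8; 1, 2, 1, 7].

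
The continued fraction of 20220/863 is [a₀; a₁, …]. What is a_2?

3

20220 = 23·863 + 371   →  a_0 = 23
863 = 2·371 + 121   →  a_1 = 2
371 = 3·121 + 8   →  a_2 = 3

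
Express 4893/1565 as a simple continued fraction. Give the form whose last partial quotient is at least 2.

4893 = 3·1565 + 198
1565 = 7·198 + 179
198 = 1·179 + 19
179 = 9·19 + 8
19 = 2·8 + 3
8 = 2·3 + 2
3 = 1·2 + 1
2 = 2·1 + 0  (stop)
So 4893/1565 = [3; 7, 1, 9, 2, 2, 1, 2].

[3; 7, 1, 9, 2, 2, 1, 2]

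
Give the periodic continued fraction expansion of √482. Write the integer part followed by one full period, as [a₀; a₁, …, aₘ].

a₀ = ⌊√482⌋ = 21.
With m₀=0, d₀=1 and mₖ₊₁ = dₖaₖ − mₖ, dₖ₊₁ = (n − mₖ₊₁²)/dₖ, aₖ₊₁ = ⌊(a₀+mₖ₊₁)/dₖ₊₁⌋:
  k=1: m=21, d=41, a=1
  k=2: m=20, d=2, a=20
  k=3: m=20, d=41, a=1
  k=4: m=21, d=1, a=42
d=1 and a=2a₀=42 at k=4, so the next step gives (m, d) = (21, 41) again — its k=1 value — and the period has length 4.

[21; 1, 20, 1, 42]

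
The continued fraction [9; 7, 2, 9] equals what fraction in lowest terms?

Using pₖ = aₖpₖ₋₁ + pₖ₋₂ and qₖ = aₖqₖ₋₁ + qₖ₋₂:
  k=0: a=9, p=9, q=1
  k=1: a=7, p=64, q=7
  k=2: a=2, p=137, q=15
  k=3: a=9, p=1297, q=142

1297/142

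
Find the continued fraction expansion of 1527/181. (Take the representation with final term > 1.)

1527 = 8·181 + 79
181 = 2·79 + 23
79 = 3·23 + 10
23 = 2·10 + 3
10 = 3·3 + 1
3 = 3·1 + 0  (stop)
So 1527/181 = [8; 2, 3, 2, 3, 3].

[8; 2, 3, 2, 3, 3]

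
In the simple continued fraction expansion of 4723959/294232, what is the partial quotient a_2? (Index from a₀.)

4723959 = 16·294232 + 16247   →  a_0 = 16
294232 = 18·16247 + 1786   →  a_1 = 18
16247 = 9·1786 + 173   →  a_2 = 9

9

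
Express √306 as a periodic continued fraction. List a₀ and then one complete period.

[17; 2, 34]

a₀ = ⌊√306⌋ = 17.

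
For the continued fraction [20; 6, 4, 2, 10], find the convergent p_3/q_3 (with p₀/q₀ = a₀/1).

1129/56

Using pₖ = aₖpₖ₋₁ + pₖ₋₂, qₖ = aₖqₖ₋₁ + qₖ₋₂ (with p₋₁=1, p₋₂=0, q₋₁=0, q₋₂=1):
  k=0: a=20, p=20, q=1
  k=1: a=6, p=121, q=6
  k=2: a=4, p=504, q=25
  k=3: a=2, p=1129, q=56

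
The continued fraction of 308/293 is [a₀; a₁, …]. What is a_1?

19

308 = 1·293 + 15   →  a_0 = 1
293 = 19·15 + 8   →  a_1 = 19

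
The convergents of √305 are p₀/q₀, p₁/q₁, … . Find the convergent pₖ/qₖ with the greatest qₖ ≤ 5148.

34195/1958

√305 = [17; 2, 6, 2, 34, …] (period length 4).
Convergents:
  p_0/q_0 = 17/1
  p_1/q_1 = 35/2
  p_2/q_2 = 227/13
  p_3/q_3 = 489/28
  p_4/q_4 = 16853/965
  p_5/q_5 = 34195/1958
  p_6/q_6 = 222023/12713
q_5 = 1958 ≤ 5148 < 12713 = q_6, so the answer is 34195/1958.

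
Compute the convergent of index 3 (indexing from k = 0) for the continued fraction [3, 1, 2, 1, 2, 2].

15/4

Using pₖ = aₖpₖ₋₁ + pₖ₋₂, qₖ = aₖqₖ₋₁ + qₖ₋₂ (with p₋₁=1, p₋₂=0, q₋₁=0, q₋₂=1):
  k=0: a=3, p=3, q=1
  k=1: a=1, p=4, q=1
  k=2: a=2, p=11, q=3
  k=3: a=1, p=15, q=4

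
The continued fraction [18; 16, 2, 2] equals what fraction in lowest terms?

Using pₖ = aₖpₖ₋₁ + pₖ₋₂ and qₖ = aₖqₖ₋₁ + qₖ₋₂:
  k=0: a=18, p=18, q=1
  k=1: a=16, p=289, q=16
  k=2: a=2, p=596, q=33
  k=3: a=2, p=1481, q=82

1481/82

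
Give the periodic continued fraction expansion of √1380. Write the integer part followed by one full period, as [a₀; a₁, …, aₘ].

a₀ = ⌊√1380⌋ = 37.
With m₀=0, d₀=1 and mₖ₊₁ = dₖaₖ − mₖ, dₖ₊₁ = (n − mₖ₊₁²)/dₖ, aₖ₊₁ = ⌊(a₀+mₖ₊₁)/dₖ₊₁⌋:
  k=1: m=37, d=11, a=6
  k=2: m=29, d=49, a=1
  k=3: m=20, d=20, a=2
  k=4: m=20, d=49, a=1
  k=5: m=29, d=11, a=6
  k=6: m=37, d=1, a=74
d=1 and a=2a₀=74 at k=6, so the next step gives (m, d) = (37, 11) again — its k=1 value — and the period has length 6.

[37; 6, 1, 2, 1, 6, 74]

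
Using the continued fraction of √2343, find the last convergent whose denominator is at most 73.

2033/42

√2343 = [48; 2, 2, 8, 2, 2, 96, …] (period length 6).
Convergents:
  p_0/q_0 = 48/1
  p_1/q_1 = 97/2
  p_2/q_2 = 242/5
  p_3/q_3 = 2033/42
  p_4/q_4 = 4308/89
q_3 = 42 ≤ 73 < 89 = q_4, so the answer is 2033/42.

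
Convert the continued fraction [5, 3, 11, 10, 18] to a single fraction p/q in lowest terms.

33049/6208

Fold from the inside: start with 18/1.
  10 + 1/18 = 181/18
  11 + 18/181 = 2009/181
  3 + 181/2009 = 6208/2009
  5 + 2009/6208 = 33049/6208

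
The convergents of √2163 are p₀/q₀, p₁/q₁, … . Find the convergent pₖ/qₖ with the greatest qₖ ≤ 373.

5767/124

√2163 = [46; 1, 1, 30, 1, 1, 92, …] (period length 6).
Convergents:
  p_0/q_0 = 46/1
  p_1/q_1 = 47/1
  p_2/q_2 = 93/2
  p_3/q_3 = 2837/61
  p_4/q_4 = 2930/63
  p_5/q_5 = 5767/124
  p_6/q_6 = 533494/11471
q_5 = 124 ≤ 373 < 11471 = q_6, so the answer is 5767/124.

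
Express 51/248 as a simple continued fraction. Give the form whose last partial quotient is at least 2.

51 = 0*248 + 51
248 = 4*51 + 44
51 = 1*44 + 7
44 = 6*7 + 2
7 = 3*2 + 1
2 = 2*1 + 0  (stop)
So 51/248 = [0; 4, 1, 6, 3, 2].

[0; 4, 1, 6, 3, 2]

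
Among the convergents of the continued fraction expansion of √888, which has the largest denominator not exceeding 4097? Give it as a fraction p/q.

√888 = [29; 1, 3, 1, 58, …] (period length 4).
Convergents:
  p_0/q_0 = 29/1
  p_1/q_1 = 30/1
  p_2/q_2 = 119/4
  p_3/q_3 = 149/5
  p_4/q_4 = 8761/294
  p_5/q_5 = 8910/299
  p_6/q_6 = 35491/1191
  p_7/q_7 = 44401/1490
  p_8/q_8 = 2610749/87611
q_7 = 1490 ≤ 4097 < 87611 = q_8, so the answer is 44401/1490.

44401/1490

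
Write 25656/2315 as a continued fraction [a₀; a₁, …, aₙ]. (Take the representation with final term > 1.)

25656 = 11×2315 + 191
2315 = 12×191 + 23
191 = 8×23 + 7
23 = 3×7 + 2
7 = 3×2 + 1
2 = 2×1 + 0  (stop)
So 25656/2315 = [11; 12, 8, 3, 3, 2].

[11; 12, 8, 3, 3, 2]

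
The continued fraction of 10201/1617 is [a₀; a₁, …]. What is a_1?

3

10201 = 6·1617 + 499   →  a_0 = 6
1617 = 3·499 + 120   →  a_1 = 3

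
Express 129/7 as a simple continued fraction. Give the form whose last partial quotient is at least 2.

[18; 2, 3]

129 = 18·7 + 3
7 = 2·3 + 1
3 = 3·1 + 0  (stop)
So 129/7 = [18; 2, 3].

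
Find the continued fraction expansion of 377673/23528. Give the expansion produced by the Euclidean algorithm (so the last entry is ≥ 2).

[16; 19, 4, 1, 5, 3, 13]

377673 = 16*23528 + 1225
23528 = 19*1225 + 253
1225 = 4*253 + 213
253 = 1*213 + 40
213 = 5*40 + 13
40 = 3*13 + 1
13 = 13*1 + 0  (stop)
So 377673/23528 = [16; 19, 4, 1, 5, 3, 13].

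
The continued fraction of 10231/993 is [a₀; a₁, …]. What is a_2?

3

10231 = 10·993 + 301   →  a_0 = 10
993 = 3·301 + 90   →  a_1 = 3
301 = 3·90 + 31   →  a_2 = 3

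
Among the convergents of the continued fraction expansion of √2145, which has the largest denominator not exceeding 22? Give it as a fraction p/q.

741/16

√2145 = [46; 3, 5, 2, 5, 3, 92, …] (period length 6).
Convergents:
  p_0/q_0 = 46/1
  p_1/q_1 = 139/3
  p_2/q_2 = 741/16
  p_3/q_3 = 1621/35
q_2 = 16 ≤ 22 < 35 = q_3, so the answer is 741/16.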